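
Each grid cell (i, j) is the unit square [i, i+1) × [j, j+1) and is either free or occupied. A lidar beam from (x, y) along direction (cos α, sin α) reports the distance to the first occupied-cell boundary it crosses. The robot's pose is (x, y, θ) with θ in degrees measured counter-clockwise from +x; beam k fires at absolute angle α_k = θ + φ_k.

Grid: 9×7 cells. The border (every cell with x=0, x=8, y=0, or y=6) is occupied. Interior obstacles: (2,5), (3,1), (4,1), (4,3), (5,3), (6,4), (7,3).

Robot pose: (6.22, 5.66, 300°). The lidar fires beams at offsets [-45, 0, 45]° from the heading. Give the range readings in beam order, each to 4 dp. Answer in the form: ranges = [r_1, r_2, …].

beam 1: φ=-45°, α=255°
  d=(-0.2588,-0.9659)  start (6,5)  tX=0.8500 tY=0.6833  stride 1/|dx|=3.8637 1/|dy|=1.0353
    cross y-line → (6,4), t=0.6833 (wall)
  → r_1 = 0.6833
beam 2: φ=0°, α=300°
  d=(0.5000,-0.8660)  start (6,5)  tX=1.5600 tY=0.7621  stride 1/|dx|=2.0000 1/|dy|=1.1547
    cross y-line → (6,4), t=0.7621 (wall)
  → r_2 = 0.7621
beam 3: φ=45°, α=345°
  d=(0.9659,-0.2588)  start (6,5)  tX=0.8075 tY=2.5500  stride 1/|dx|=1.0353 1/|dy|=3.8637
    cross x-line → (7,5), t=0.8075
    cross x-line → (8,5), t=1.8428 (wall)
  → r_3 = 1.8428

ranges = [0.6833, 0.7621, 1.8428]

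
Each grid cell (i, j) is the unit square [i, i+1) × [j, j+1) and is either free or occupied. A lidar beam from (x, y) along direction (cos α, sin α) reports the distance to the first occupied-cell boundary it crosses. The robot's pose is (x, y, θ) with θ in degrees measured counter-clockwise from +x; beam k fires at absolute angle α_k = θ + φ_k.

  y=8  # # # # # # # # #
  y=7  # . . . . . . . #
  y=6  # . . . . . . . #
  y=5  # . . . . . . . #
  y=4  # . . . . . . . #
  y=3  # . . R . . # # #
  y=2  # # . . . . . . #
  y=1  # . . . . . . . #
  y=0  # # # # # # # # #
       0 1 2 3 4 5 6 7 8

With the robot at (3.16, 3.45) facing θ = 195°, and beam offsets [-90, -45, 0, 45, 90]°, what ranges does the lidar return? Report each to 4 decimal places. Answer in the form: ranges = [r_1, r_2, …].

ranges = [4.7105, 2.4942, 1.7387, 2.8290, 2.5364]

beam 1: φ=-90°, α=105°
  d=(-0.2588,0.9659)  start (3,3)  tX=0.6182 tY=0.5694  stride 1/|dx|=3.8637 1/|dy|=1.0353
    cross y-line → (3,4), t=0.5694
    cross x-line → (2,4), t=0.6182
    cross y-line → (2,5), t=1.6047
    cross y-line → (2,6), t=2.6400
    cross y-line → (2,7), t=3.6752
    cross x-line → (1,7), t=4.4819
    cross y-line → (1,8), t=4.7105 (wall)
  → r_1 = 4.7105
beam 2: φ=-45°, α=150°
  d=(-0.8660,0.5000)  start (3,3)  tX=0.1848 tY=1.1000  stride 1/|dx|=1.1547 1/|dy|=2.0000
    cross x-line → (2,3), t=0.1848
    cross y-line → (2,4), t=1.1000
    cross x-line → (1,4), t=1.3395
    cross x-line → (0,4), t=2.4942 (wall)
  → r_2 = 2.4942
beam 3: φ=0°, α=195°
  d=(-0.9659,-0.2588)  start (3,3)  tX=0.1656 tY=1.7387  stride 1/|dx|=1.0353 1/|dy|=3.8637
    cross x-line → (2,3), t=0.1656
    cross x-line → (1,3), t=1.2009
    cross y-line → (1,2), t=1.7387 (wall)
  → r_3 = 1.7387
beam 4: φ=45°, α=240°
  d=(-0.5000,-0.8660)  start (3,3)  tX=0.3200 tY=0.5196  stride 1/|dx|=2.0000 1/|dy|=1.1547
    cross x-line → (2,3), t=0.3200
    cross y-line → (2,2), t=0.5196
    cross y-line → (2,1), t=1.6743
    cross x-line → (1,1), t=2.3200
    cross y-line → (1,0), t=2.8290 (wall)
  → r_4 = 2.8290
beam 5: φ=90°, α=285°
  d=(0.2588,-0.9659)  start (3,3)  tX=3.2455 tY=0.4659  stride 1/|dx|=3.8637 1/|dy|=1.0353
    cross y-line → (3,2), t=0.4659
    cross y-line → (3,1), t=1.5012
    cross y-line → (3,0), t=2.5364 (wall)
  → r_5 = 2.5364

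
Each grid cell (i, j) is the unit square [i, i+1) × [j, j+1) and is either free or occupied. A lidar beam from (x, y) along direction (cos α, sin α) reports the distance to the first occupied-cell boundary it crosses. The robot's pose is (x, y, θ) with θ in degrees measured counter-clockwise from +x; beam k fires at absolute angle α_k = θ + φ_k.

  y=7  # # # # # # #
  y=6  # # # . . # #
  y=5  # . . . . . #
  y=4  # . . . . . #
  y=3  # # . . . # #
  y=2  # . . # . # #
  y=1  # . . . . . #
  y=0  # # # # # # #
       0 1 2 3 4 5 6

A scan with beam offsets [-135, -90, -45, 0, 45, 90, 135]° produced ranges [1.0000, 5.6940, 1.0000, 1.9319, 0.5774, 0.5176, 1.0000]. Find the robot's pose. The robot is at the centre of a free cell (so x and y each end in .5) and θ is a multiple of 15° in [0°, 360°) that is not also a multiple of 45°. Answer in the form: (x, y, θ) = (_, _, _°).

The pose lattice has 23·16 = 368 candidates. Test each by forward raycasting.
  (1.5, 2.5, 195°): beam 1 = 0.5774 ≠ 1.0000 ✗
  (2.5, 4.5, 60°): beam 1 = 1.9319 ≠ 1.0000 ✗
  (1.5, 2.5, 300°): beam 1 = 0.5176 ≠ 1.0000 ✗
  …
  (4.5, 1.5, 195°): r_1=1.0000, r_2=5.6940, r_3=1.0000, r_4=1.9319, r_5=0.5774, r_6=0.5176, r_7=1.0000 — all match ✓
Unique over the lattice → pose = (4.5, 1.5, 195°).

(x, y, θ) = (4.5, 1.5, 195°)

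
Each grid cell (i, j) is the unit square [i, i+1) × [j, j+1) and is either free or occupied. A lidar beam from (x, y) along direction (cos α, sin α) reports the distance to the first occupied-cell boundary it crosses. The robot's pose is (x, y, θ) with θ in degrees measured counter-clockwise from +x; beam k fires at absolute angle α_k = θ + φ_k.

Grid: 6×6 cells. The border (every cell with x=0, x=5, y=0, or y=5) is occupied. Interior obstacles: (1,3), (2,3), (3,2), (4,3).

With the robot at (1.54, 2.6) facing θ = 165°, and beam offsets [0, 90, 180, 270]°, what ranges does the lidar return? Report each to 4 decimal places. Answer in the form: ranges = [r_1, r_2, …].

ranges = [0.5590, 1.6564, 1.5115, 0.4141]

beam 1: φ=0°, α=165°
  cosα=-0.9659 sinα=0.2588 | (1,2) | tMaxX 0.5590 tMaxY 1.5455 | tΔX 1.0353 tΔY 3.8637
    t=0.5590 [x] (0,2) — stop
  → r_1 = 0.5590
beam 2: φ=90°, α=255°
  cosα=-0.2588 sinα=-0.9659 | (1,2) | tMaxX 2.0864 tMaxY 0.6212 | tΔX 3.8637 tΔY 1.0353
    t=0.6212 [y] (1,1)
    t=1.6564 [y] (1,0) — stop
  → r_2 = 1.6564
beam 3: φ=180°, α=345°
  cosα=0.9659 sinα=-0.2588 | (1,2) | tMaxX 0.4762 tMaxY 2.3182 | tΔX 1.0353 tΔY 3.8637
    t=0.4762 [x] (2,2)
    t=1.5115 [x] (3,2) — stop
  → r_3 = 1.5115
beam 4: φ=270°, α=75°
  cosα=0.2588 sinα=0.9659 | (1,2) | tMaxX 1.7773 tMaxY 0.4141 | tΔX 3.8637 tΔY 1.0353
    t=0.4141 [y] (1,3) — stop
  → r_4 = 0.4141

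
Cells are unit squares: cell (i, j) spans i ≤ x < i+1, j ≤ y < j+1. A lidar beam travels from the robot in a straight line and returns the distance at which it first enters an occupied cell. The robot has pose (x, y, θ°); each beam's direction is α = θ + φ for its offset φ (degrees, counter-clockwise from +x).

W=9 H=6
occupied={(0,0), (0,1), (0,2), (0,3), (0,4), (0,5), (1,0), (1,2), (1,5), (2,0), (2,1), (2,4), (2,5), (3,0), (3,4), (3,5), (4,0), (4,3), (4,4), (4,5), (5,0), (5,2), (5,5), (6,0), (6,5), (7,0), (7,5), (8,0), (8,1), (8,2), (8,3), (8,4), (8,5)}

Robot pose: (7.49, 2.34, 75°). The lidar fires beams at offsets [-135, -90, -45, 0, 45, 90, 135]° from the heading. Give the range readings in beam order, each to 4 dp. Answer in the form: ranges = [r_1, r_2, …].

beam 1: φ=-135°, α=300°
  cosα=0.5000 sinα=-0.8660 | (7,2) | tMaxX 1.0200 tMaxY 0.3926 | tΔX 2.0000 tΔY 1.1547
    t=0.3926 [y] (7,1)
    t=1.0200 [x] (8,1) — stop
  → r_1 = 1.0200
beam 2: φ=-90°, α=345°
  cosα=0.9659 sinα=-0.2588 | (7,2) | tMaxX 0.5280 tMaxY 1.3137 | tΔX 1.0353 tΔY 3.8637
    t=0.5280 [x] (8,2) — stop
  → r_2 = 0.5280
beam 3: φ=-45°, α=30°
  cosα=0.8660 sinα=0.5000 | (7,2) | tMaxX 0.5889 tMaxY 1.3200 | tΔX 1.1547 tΔY 2.0000
    t=0.5889 [x] (8,2) — stop
  → r_3 = 0.5889
beam 4: φ=0°, α=75°
  cosα=0.2588 sinα=0.9659 | (7,2) | tMaxX 1.9705 tMaxY 0.6833 | tΔX 3.8637 tΔY 1.0353
    t=0.6833 [y] (7,3)
    t=1.7186 [y] (7,4)
    t=1.9705 [x] (8,4) — stop
  → r_4 = 1.9705
beam 5: φ=45°, α=120°
  cosα=-0.5000 sinα=0.8660 | (7,2) | tMaxX 0.9800 tMaxY 0.7621 | tΔX 2.0000 tΔY 1.1547
    t=0.7621 [y] (7,3)
    t=0.9800 [x] (6,3)
    t=1.9168 [y] (6,4)
    t=2.9800 [x] (5,4)
    t=3.0715 [y] (5,5) — stop
  → r_5 = 3.0715
beam 6: φ=90°, α=165°
  cosα=-0.9659 sinα=0.2588 | (7,2) | tMaxX 0.5073 tMaxY 2.5500 | tΔX 1.0353 tΔY 3.8637
    t=0.5073 [x] (6,2)
    t=1.5426 [x] (5,2) — stop
  → r_6 = 1.5426
beam 7: φ=135°, α=210°
  cosα=-0.8660 sinα=-0.5000 | (7,2) | tMaxX 0.5658 tMaxY 0.6800 | tΔX 1.1547 tΔY 2.0000
    t=0.5658 [x] (6,2)
    t=0.6800 [y] (6,1)
    t=1.7205 [x] (5,1)
    t=2.6800 [y] (5,0) — stop
  → r_7 = 2.6800

ranges = [1.0200, 0.5280, 0.5889, 1.9705, 3.0715, 1.5426, 2.6800]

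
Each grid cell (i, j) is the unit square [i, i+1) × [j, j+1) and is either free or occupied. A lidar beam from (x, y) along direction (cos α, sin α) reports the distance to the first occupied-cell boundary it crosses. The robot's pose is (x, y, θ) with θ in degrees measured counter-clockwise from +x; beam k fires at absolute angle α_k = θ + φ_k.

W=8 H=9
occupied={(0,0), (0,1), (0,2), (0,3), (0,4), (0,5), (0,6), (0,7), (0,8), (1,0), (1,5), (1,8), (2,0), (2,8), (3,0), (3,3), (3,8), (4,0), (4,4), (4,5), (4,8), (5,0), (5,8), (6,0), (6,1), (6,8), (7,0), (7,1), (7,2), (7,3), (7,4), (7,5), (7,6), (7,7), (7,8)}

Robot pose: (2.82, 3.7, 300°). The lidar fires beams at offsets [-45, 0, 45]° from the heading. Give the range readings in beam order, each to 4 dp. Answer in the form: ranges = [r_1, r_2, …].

ranges = [2.7952, 0.3600, 0.1863]

beam 1: φ=-45°, α=255°
  d=(-0.2588,-0.9659)  start (2,3)  tX=3.1682 tY=0.7247  stride 1/|dx|=3.8637 1/|dy|=1.0353
    cross y-line → (2,2), t=0.7247
    cross y-line → (2,1), t=1.7600
    cross y-line → (2,0), t=2.7952 (wall)
  → r_1 = 2.7952
beam 2: φ=0°, α=300°
  d=(0.5000,-0.8660)  start (2,3)  tX=0.3600 tY=0.8083  stride 1/|dx|=2.0000 1/|dy|=1.1547
    cross x-line → (3,3), t=0.3600 (wall)
  → r_2 = 0.3600
beam 3: φ=45°, α=345°
  d=(0.9659,-0.2588)  start (2,3)  tX=0.1863 tY=2.7046  stride 1/|dx|=1.0353 1/|dy|=3.8637
    cross x-line → (3,3), t=0.1863 (wall)
  → r_3 = 0.1863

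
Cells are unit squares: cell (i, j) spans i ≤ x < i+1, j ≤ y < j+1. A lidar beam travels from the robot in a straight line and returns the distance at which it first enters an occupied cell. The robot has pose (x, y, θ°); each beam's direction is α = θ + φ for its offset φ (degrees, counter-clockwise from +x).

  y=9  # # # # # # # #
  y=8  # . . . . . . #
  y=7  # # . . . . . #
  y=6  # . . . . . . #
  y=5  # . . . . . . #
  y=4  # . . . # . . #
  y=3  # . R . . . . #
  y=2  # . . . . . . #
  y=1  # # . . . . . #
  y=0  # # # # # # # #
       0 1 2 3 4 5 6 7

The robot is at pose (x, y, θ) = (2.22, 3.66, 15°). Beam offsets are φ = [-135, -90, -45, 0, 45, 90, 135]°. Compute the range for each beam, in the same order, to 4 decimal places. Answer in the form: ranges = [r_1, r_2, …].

beam 1: φ=-135°, α=240°
  direction (-0.5000, -0.8660); cell (2,3); t to first gridline: x 0.4400, y 0.7621 (then +2.0000 / +1.1547)
    (1,3) via x @ 0.4400
    (1,2) via y @ 0.7621
    (1,1) via y @ 1.9168  # hit
  → r_1 = 1.9168
beam 2: φ=-90°, α=285°
  direction (0.2588, -0.9659); cell (2,3); t to first gridline: x 3.0137, y 0.6833 (then +3.8637 / +1.0353)
    (2,2) via y @ 0.6833
    (2,1) via y @ 1.7186
    (2,0) via y @ 2.7538  # hit
  → r_2 = 2.7538
beam 3: φ=-45°, α=330°
  direction (0.8660, -0.5000); cell (2,3); t to first gridline: x 0.9007, y 1.3200 (then +1.1547 / +2.0000)
    (3,3) via x @ 0.9007
    (3,2) via y @ 1.3200
    (4,2) via x @ 2.0554
    (5,2) via x @ 3.2101
    (5,1) via y @ 3.3200
    (6,1) via x @ 4.3648
    (6,0) via y @ 5.3200  # hit
  → r_3 = 5.3200
beam 4: φ=0°, α=15°
  direction (0.9659, 0.2588); cell (2,3); t to first gridline: x 0.8075, y 1.3137 (then +1.0353 / +3.8637)
    (3,3) via x @ 0.8075
    (3,4) via y @ 1.3137
    (4,4) via x @ 1.8428  # hit
  → r_4 = 1.8428
beam 5: φ=45°, α=60°
  direction (0.5000, 0.8660); cell (2,3); t to first gridline: x 1.5600, y 0.3926 (then +2.0000 / +1.1547)
    (2,4) via y @ 0.3926
    (2,5) via y @ 1.5473
    (3,5) via x @ 1.5600
    (3,6) via y @ 2.7020
    (4,6) via x @ 3.5600
    (4,7) via y @ 3.8567
    (4,8) via y @ 5.0114
    (5,8) via x @ 5.5600
    (5,9) via y @ 6.1661  # hit
  → r_5 = 6.1661
beam 6: φ=90°, α=105°
  direction (-0.2588, 0.9659); cell (2,3); t to first gridline: x 0.8500, y 0.3520 (then +3.8637 / +1.0353)
    (2,4) via y @ 0.3520
    (1,4) via x @ 0.8500
    (1,5) via y @ 1.3873
    (1,6) via y @ 2.4225
    (1,7) via y @ 3.4578  # hit
  → r_6 = 3.4578
beam 7: φ=135°, α=150°
  direction (-0.8660, 0.5000); cell (2,3); t to first gridline: x 0.2540, y 0.6800 (then +1.1547 / +2.0000)
    (1,3) via x @ 0.2540
    (1,4) via y @ 0.6800
    (0,4) via x @ 1.4087  # hit
  → r_7 = 1.4087

ranges = [1.9168, 2.7538, 5.3200, 1.8428, 6.1661, 3.4578, 1.4087]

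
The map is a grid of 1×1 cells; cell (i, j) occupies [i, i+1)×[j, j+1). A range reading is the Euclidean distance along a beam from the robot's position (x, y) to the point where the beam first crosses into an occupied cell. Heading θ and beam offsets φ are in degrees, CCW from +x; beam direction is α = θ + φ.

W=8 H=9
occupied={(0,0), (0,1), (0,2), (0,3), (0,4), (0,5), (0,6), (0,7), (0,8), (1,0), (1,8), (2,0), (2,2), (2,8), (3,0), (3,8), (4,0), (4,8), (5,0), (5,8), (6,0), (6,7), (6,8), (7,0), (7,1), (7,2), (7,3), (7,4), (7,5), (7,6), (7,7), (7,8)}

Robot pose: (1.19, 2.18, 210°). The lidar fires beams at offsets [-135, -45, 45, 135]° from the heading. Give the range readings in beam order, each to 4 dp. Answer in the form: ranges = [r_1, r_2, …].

beam 1: φ=-135°, α=75°
  d=(0.2588,0.9659)  start (1,2)  tX=3.1296 tY=0.8489  stride 1/|dx|=3.8637 1/|dy|=1.0353
    cross y-line → (1,3), t=0.8489
    cross y-line → (1,4), t=1.8842
    cross y-line → (1,5), t=2.9195
    cross x-line → (2,5), t=3.1296
    cross y-line → (2,6), t=3.9548
    cross y-line → (2,7), t=4.9900
    cross y-line → (2,8), t=6.0253 (wall)
  → r_1 = 6.0253
beam 2: φ=-45°, α=165°
  d=(-0.9659,0.2588)  start (1,2)  tX=0.1967 tY=3.1682  stride 1/|dx|=1.0353 1/|dy|=3.8637
    cross x-line → (0,2), t=0.1967 (wall)
  → r_2 = 0.1967
beam 3: φ=45°, α=255°
  d=(-0.2588,-0.9659)  start (1,2)  tX=0.7341 tY=0.1863  stride 1/|dx|=3.8637 1/|dy|=1.0353
    cross y-line → (1,1), t=0.1863
    cross x-line → (0,1), t=0.7341 (wall)
  → r_3 = 0.7341
beam 4: φ=135°, α=345°
  d=(0.9659,-0.2588)  start (1,2)  tX=0.8386 tY=0.6955  stride 1/|dx|=1.0353 1/|dy|=3.8637
    cross y-line → (1,1), t=0.6955
    cross x-line → (2,1), t=0.8386
    cross x-line → (3,1), t=1.8738
    cross x-line → (4,1), t=2.9091
    cross x-line → (5,1), t=3.9444
    cross y-line → (5,0), t=4.5592 (wall)
  → r_4 = 4.5592

ranges = [6.0253, 0.1967, 0.7341, 4.5592]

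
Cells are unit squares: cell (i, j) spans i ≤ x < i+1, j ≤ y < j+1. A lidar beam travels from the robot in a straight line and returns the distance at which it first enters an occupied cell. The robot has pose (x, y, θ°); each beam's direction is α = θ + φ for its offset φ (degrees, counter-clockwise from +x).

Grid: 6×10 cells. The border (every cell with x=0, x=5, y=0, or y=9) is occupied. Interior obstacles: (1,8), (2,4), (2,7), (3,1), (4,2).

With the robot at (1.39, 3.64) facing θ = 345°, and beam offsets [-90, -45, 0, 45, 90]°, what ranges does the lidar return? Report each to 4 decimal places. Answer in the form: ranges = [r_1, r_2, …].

beam 1: φ=-90°, α=255°
  cosα=-0.2588 sinα=-0.9659 | (1,3) | tMaxX 1.5068 tMaxY 0.6626 | tΔX 3.8637 tΔY 1.0353
    t=0.6626 [y] (1,2)
    t=1.5068 [x] (0,2) — stop
  → r_1 = 1.5068
beam 2: φ=-45°, α=300°
  cosα=0.5000 sinα=-0.8660 | (1,3) | tMaxX 1.2200 tMaxY 0.7390 | tΔX 2.0000 tΔY 1.1547
    t=0.7390 [y] (1,2)
    t=1.2200 [x] (2,2)
    t=1.8937 [y] (2,1)
    t=3.0484 [y] (2,0) — stop
  → r_2 = 3.0484
beam 3: φ=0°, α=345°
  cosα=0.9659 sinα=-0.2588 | (1,3) | tMaxX 0.6315 tMaxY 2.4728 | tΔX 1.0353 tΔY 3.8637
    t=0.6315 [x] (2,3)
    t=1.6668 [x] (3,3)
    t=2.4728 [y] (3,2)
    t=2.7021 [x] (4,2) — stop
  → r_3 = 2.7021
beam 4: φ=45°, α=30°
  cosα=0.8660 sinα=0.5000 | (1,3) | tMaxX 0.7044 tMaxY 0.7200 | tΔX 1.1547 tΔY 2.0000
    t=0.7044 [x] (2,3)
    t=0.7200 [y] (2,4) — stop
  → r_4 = 0.7200
beam 5: φ=90°, α=75°
  cosα=0.2588 sinα=0.9659 | (1,3) | tMaxX 2.3569 tMaxY 0.3727 | tΔX 3.8637 tΔY 1.0353
    t=0.3727 [y] (1,4)
    t=1.4080 [y] (1,5)
    t=2.3569 [x] (2,5)
    t=2.4433 [y] (2,6)
    t=3.4785 [y] (2,7) — stop
  → r_5 = 3.4785

ranges = [1.5068, 3.0484, 2.7021, 0.7200, 3.4785]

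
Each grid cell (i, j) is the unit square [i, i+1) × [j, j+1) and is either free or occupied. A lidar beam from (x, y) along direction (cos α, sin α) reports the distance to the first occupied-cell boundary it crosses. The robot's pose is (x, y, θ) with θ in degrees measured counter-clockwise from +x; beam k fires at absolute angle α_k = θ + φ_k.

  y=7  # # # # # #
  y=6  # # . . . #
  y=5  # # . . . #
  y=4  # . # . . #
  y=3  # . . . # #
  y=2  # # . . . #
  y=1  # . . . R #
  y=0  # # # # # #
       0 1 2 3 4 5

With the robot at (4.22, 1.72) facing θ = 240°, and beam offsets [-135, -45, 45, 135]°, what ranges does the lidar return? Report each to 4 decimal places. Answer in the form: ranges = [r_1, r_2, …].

ranges = [5.4663, 2.7819, 0.7454, 0.8075]

beam 1: φ=-135°, α=105°
  dir = (cos 105°, sin 105°) = (-0.2588, 0.9659); from cell (4,1)
  next x-line at t=0.8500, next y-line at t=0.2899; Δt_x=3.8637, Δt_y=1.0353
    y: enter (4,2) at t=0.2899
    x: enter (3,2) at t=0.8500
    y: enter (3,3) at t=1.3252
    y: enter (3,4) at t=2.3604
    y: enter (3,5) at t=3.3957
    y: enter (3,6) at t=4.4310
    x: enter (2,6) at t=4.7137
    y: enter (2,7) at t=5.4663 ← occupied
  → r_1 = 5.4663
beam 2: φ=-45°, α=195°
  dir = (cos 195°, sin 195°) = (-0.9659, -0.2588); from cell (4,1)
  next x-line at t=0.2278, next y-line at t=2.7819; Δt_x=1.0353, Δt_y=3.8637
    x: enter (3,1) at t=0.2278
    x: enter (2,1) at t=1.2630
    x: enter (1,1) at t=2.2983
    y: enter (1,0) at t=2.7819 ← occupied
  → r_2 = 2.7819
beam 3: φ=45°, α=285°
  dir = (cos 285°, sin 285°) = (0.2588, -0.9659); from cell (4,1)
  next x-line at t=3.0137, next y-line at t=0.7454; Δt_x=3.8637, Δt_y=1.0353
    y: enter (4,0) at t=0.7454 ← occupied
  → r_3 = 0.7454
beam 4: φ=135°, α=15°
  dir = (cos 15°, sin 15°) = (0.9659, 0.2588); from cell (4,1)
  next x-line at t=0.8075, next y-line at t=1.0818; Δt_x=1.0353, Δt_y=3.8637
    x: enter (5,1) at t=0.8075 ← occupied
  → r_4 = 0.8075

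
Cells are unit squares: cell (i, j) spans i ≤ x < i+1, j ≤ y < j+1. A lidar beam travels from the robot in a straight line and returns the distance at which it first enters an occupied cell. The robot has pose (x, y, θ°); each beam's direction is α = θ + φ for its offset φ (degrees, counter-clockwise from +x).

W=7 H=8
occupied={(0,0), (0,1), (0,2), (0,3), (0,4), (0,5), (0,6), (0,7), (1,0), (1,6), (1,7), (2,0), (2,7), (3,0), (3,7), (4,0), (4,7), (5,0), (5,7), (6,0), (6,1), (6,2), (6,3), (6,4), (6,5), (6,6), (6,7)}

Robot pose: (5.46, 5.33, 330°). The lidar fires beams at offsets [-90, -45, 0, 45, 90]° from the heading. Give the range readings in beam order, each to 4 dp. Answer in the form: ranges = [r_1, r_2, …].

ranges = [4.9999, 2.0864, 0.6235, 0.5590, 1.0800]

beam 1: φ=-90°, α=240°
  d=(-0.5000,-0.8660)  start (5,5)  tX=0.9200 tY=0.3811  stride 1/|dx|=2.0000 1/|dy|=1.1547
    cross y-line → (5,4), t=0.3811
    cross x-line → (4,4), t=0.9200
    cross y-line → (4,3), t=1.5358
    cross y-line → (4,2), t=2.6905
    cross x-line → (3,2), t=2.9200
    cross y-line → (3,1), t=3.8452
    cross x-line → (2,1), t=4.9200
    cross y-line → (2,0), t=4.9999 (wall)
  → r_1 = 4.9999
beam 2: φ=-45°, α=285°
  d=(0.2588,-0.9659)  start (5,5)  tX=2.0864 tY=0.3416  stride 1/|dx|=3.8637 1/|dy|=1.0353
    cross y-line → (5,4), t=0.3416
    cross y-line → (5,3), t=1.3769
    cross x-line → (6,3), t=2.0864 (wall)
  → r_2 = 2.0864
beam 3: φ=0°, α=330°
  d=(0.8660,-0.5000)  start (5,5)  tX=0.6235 tY=0.6600  stride 1/|dx|=1.1547 1/|dy|=2.0000
    cross x-line → (6,5), t=0.6235 (wall)
  → r_3 = 0.6235
beam 4: φ=45°, α=15°
  d=(0.9659,0.2588)  start (5,5)  tX=0.5590 tY=2.5887  stride 1/|dx|=1.0353 1/|dy|=3.8637
    cross x-line → (6,5), t=0.5590 (wall)
  → r_4 = 0.5590
beam 5: φ=90°, α=60°
  d=(0.5000,0.8660)  start (5,5)  tX=1.0800 tY=0.7736  stride 1/|dx|=2.0000 1/|dy|=1.1547
    cross y-line → (5,6), t=0.7736
    cross x-line → (6,6), t=1.0800 (wall)
  → r_5 = 1.0800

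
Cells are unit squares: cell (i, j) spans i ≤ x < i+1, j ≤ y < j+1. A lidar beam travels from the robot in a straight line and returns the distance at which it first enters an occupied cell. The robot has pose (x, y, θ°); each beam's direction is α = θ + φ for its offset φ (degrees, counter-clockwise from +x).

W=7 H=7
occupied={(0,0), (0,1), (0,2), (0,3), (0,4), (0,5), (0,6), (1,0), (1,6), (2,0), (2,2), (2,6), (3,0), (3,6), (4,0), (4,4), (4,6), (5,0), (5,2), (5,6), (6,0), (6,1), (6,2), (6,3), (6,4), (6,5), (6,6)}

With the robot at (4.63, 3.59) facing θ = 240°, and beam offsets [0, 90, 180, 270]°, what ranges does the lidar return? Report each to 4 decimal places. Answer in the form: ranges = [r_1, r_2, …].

beam 1: φ=0°, α=240°
  cosα=-0.5000 sinα=-0.8660 | (4,3) | tMaxX 1.2600 tMaxY 0.6813 | tΔX 2.0000 tΔY 1.1547
    t=0.6813 [y] (4,2)
    t=1.2600 [x] (3,2)
    t=1.8360 [y] (3,1)
    t=2.9907 [y] (3,0) — stop
  → r_1 = 2.9907
beam 2: φ=90°, α=330°
  cosα=0.8660 sinα=-0.5000 | (4,3) | tMaxX 0.4272 tMaxY 1.1800 | tΔX 1.1547 tΔY 2.0000
    t=0.4272 [x] (5,3)
    t=1.1800 [y] (5,2) — stop
  → r_2 = 1.1800
beam 3: φ=180°, α=60°
  cosα=0.5000 sinα=0.8660 | (4,3) | tMaxX 0.7400 tMaxY 0.4734 | tΔX 2.0000 tΔY 1.1547
    t=0.4734 [y] (4,4) — stop
  → r_3 = 0.4734
beam 4: φ=270°, α=150°
  cosα=-0.8660 sinα=0.5000 | (4,3) | tMaxX 0.7275 tMaxY 0.8200 | tΔX 1.1547 tΔY 2.0000
    t=0.7275 [x] (3,3)
    t=0.8200 [y] (3,4)
    t=1.8822 [x] (2,4)
    t=2.8200 [y] (2,5)
    t=3.0369 [x] (1,5)
    t=4.1916 [x] (0,5) — stop
  → r_4 = 4.1916

ranges = [2.9907, 1.1800, 0.4734, 4.1916]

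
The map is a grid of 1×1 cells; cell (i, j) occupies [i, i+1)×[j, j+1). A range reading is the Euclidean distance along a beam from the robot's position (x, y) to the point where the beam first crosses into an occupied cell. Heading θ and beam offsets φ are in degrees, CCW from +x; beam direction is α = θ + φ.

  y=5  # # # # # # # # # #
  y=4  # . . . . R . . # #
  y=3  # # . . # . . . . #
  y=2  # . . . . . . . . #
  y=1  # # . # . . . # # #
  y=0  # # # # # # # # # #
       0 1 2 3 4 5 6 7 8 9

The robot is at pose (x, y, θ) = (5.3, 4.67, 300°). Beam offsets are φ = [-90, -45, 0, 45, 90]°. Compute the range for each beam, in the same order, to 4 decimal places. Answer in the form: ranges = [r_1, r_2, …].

ranges = [1.3400, 1.1591, 3.4000, 3.8305, 0.6600]

beam 1: φ=-90°, α=210°
  cosα=-0.8660 sinα=-0.5000 | (5,4) | tMaxX 0.3464 tMaxY 1.3400 | tΔX 1.1547 tΔY 2.0000
    t=0.3464 [x] (4,4)
    t=1.3400 [y] (4,3) — stop
  → r_1 = 1.3400
beam 2: φ=-45°, α=255°
  cosα=-0.2588 sinα=-0.9659 | (5,4) | tMaxX 1.1591 tMaxY 0.6936 | tΔX 3.8637 tΔY 1.0353
    t=0.6936 [y] (5,3)
    t=1.1591 [x] (4,3) — stop
  → r_2 = 1.1591
beam 3: φ=0°, α=300°
  cosα=0.5000 sinα=-0.8660 | (5,4) | tMaxX 1.4000 tMaxY 0.7736 | tΔX 2.0000 tΔY 1.1547
    t=0.7736 [y] (5,3)
    t=1.4000 [x] (6,3)
    t=1.9283 [y] (6,2)
    t=3.0831 [y] (6,1)
    t=3.4000 [x] (7,1) — stop
  → r_3 = 3.4000
beam 4: φ=45°, α=345°
  cosα=0.9659 sinα=-0.2588 | (5,4) | tMaxX 0.7247 tMaxY 2.5887 | tΔX 1.0353 tΔY 3.8637
    t=0.7247 [x] (6,4)
    t=1.7600 [x] (7,4)
    t=2.5887 [y] (7,3)
    t=2.7952 [x] (8,3)
    t=3.8305 [x] (9,3) — stop
  → r_4 = 3.8305
beam 5: φ=90°, α=30°
  cosα=0.8660 sinα=0.5000 | (5,4) | tMaxX 0.8083 tMaxY 0.6600 | tΔX 1.1547 tΔY 2.0000
    t=0.6600 [y] (5,5) — stop
  → r_5 = 0.6600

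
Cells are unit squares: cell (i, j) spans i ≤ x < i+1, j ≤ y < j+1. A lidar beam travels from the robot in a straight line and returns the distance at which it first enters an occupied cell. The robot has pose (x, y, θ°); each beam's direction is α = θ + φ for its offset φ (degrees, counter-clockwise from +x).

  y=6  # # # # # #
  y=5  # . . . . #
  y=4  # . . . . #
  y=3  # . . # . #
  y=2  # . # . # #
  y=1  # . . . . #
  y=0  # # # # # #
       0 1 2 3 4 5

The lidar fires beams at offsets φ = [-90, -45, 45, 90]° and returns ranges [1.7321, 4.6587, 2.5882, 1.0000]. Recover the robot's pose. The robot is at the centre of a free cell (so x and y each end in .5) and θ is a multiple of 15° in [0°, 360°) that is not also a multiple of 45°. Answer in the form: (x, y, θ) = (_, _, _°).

(x, y, θ) = (2.5, 5.5, 300°)

Enumerate (i+0.5, j+0.5, θ) over the 17 free cells and 16 admissible headings. For each, cast all 4 beams and compare to the given ranges.
  (2.5, 5.5, 240°): beam 1 = 1.0000 ≠ 1.7321 ✗
  (1.5, 4.5, 60°): beam 2 = 3.6235 ≠ 4.6587 ✗
  (1.5, 3.5, 210°): beam 1 = 1.0000 ≠ 1.7321 ✗
  (1.5, 5.5, 195°): beam 1 = 0.5176 ≠ 1.7321 ✗
  (2.5, 5.5, 285°): beam 1 = 1.5529 ≠ 1.7321 ✗
  …
  (2.5, 5.5, 300°): r_1=1.7321, r_2=4.6587, r_3=2.5882, r_4=1.0000 — all match ✓
Only this pose fits every beam.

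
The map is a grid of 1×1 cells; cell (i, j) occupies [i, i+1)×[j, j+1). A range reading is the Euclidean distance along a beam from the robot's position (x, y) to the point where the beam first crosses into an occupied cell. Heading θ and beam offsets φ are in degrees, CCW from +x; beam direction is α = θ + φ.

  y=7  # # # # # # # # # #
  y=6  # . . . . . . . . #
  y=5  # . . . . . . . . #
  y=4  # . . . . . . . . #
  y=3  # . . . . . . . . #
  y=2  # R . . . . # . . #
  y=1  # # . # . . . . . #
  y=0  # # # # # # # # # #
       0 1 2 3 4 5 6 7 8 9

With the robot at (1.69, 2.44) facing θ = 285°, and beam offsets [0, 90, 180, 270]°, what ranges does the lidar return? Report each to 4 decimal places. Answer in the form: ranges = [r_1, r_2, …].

beam 1: φ=0°, α=285°
  dir = (cos 285°, sin 285°) = (0.2588, -0.9659); from cell (1,2)
  next x-line at t=1.1977, next y-line at t=0.4555; Δt_x=3.8637, Δt_y=1.0353
    y: enter (1,1) at t=0.4555 ← occupied
  → r_1 = 0.4555
beam 2: φ=90°, α=15°
  dir = (cos 15°, sin 15°) = (0.9659, 0.2588); from cell (1,2)
  next x-line at t=0.3209, next y-line at t=2.1637; Δt_x=1.0353, Δt_y=3.8637
    x: enter (2,2) at t=0.3209
    x: enter (3,2) at t=1.3562
    y: enter (3,3) at t=2.1637
    x: enter (4,3) at t=2.3915
    x: enter (5,3) at t=3.4268
    x: enter (6,3) at t=4.4620
    x: enter (7,3) at t=5.4973
    y: enter (7,4) at t=6.0274
    x: enter (8,4) at t=6.5326
    x: enter (9,4) at t=7.5679 ← occupied
  → r_2 = 7.5679
beam 3: φ=180°, α=105°
  dir = (cos 105°, sin 105°) = (-0.2588, 0.9659); from cell (1,2)
  next x-line at t=2.6660, next y-line at t=0.5798; Δt_x=3.8637, Δt_y=1.0353
    y: enter (1,3) at t=0.5798
    y: enter (1,4) at t=1.6150
    y: enter (1,5) at t=2.6503
    x: enter (0,5) at t=2.6660 ← occupied
  → r_3 = 2.6660
beam 4: φ=270°, α=195°
  dir = (cos 195°, sin 195°) = (-0.9659, -0.2588); from cell (1,2)
  next x-line at t=0.7143, next y-line at t=1.7000; Δt_x=1.0353, Δt_y=3.8637
    x: enter (0,2) at t=0.7143 ← occupied
  → r_4 = 0.7143

ranges = [0.4555, 7.5679, 2.6660, 0.7143]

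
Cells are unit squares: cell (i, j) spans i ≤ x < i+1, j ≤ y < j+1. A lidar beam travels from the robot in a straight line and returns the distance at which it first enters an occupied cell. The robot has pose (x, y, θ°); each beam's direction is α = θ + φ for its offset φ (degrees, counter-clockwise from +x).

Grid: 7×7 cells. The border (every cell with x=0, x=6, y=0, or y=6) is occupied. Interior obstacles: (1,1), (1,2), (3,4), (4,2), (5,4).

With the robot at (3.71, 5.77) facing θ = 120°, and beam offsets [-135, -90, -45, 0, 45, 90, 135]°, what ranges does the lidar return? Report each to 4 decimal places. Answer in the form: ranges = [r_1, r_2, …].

ranges = [2.3708, 0.4600, 0.2381, 0.2656, 0.8887, 3.1292, 0.7972]

beam 1: φ=-135°, α=345°
  cosα=0.9659 sinα=-0.2588 | (3,5) | tMaxX 0.3002 tMaxY 2.9751 | tΔX 1.0353 tΔY 3.8637
    t=0.3002 [x] (4,5)
    t=1.3355 [x] (5,5)
    t=2.3708 [x] (6,5) — stop
  → r_1 = 2.3708
beam 2: φ=-90°, α=30°
  cosα=0.8660 sinα=0.5000 | (3,5) | tMaxX 0.3349 tMaxY 0.4600 | tΔX 1.1547 tΔY 2.0000
    t=0.3349 [x] (4,5)
    t=0.4600 [y] (4,6) — stop
  → r_2 = 0.4600
beam 3: φ=-45°, α=75°
  cosα=0.2588 sinα=0.9659 | (3,5) | tMaxX 1.1205 tMaxY 0.2381 | tΔX 3.8637 tΔY 1.0353
    t=0.2381 [y] (3,6) — stop
  → r_3 = 0.2381
beam 4: φ=0°, α=120°
  cosα=-0.5000 sinα=0.8660 | (3,5) | tMaxX 1.4200 tMaxY 0.2656 | tΔX 2.0000 tΔY 1.1547
    t=0.2656 [y] (3,6) — stop
  → r_4 = 0.2656
beam 5: φ=45°, α=165°
  cosα=-0.9659 sinα=0.2588 | (3,5) | tMaxX 0.7350 tMaxY 0.8887 | tΔX 1.0353 tΔY 3.8637
    t=0.7350 [x] (2,5)
    t=0.8887 [y] (2,6) — stop
  → r_5 = 0.8887
beam 6: φ=90°, α=210°
  cosα=-0.8660 sinα=-0.5000 | (3,5) | tMaxX 0.8198 tMaxY 1.5400 | tΔX 1.1547 tΔY 2.0000
    t=0.8198 [x] (2,5)
    t=1.5400 [y] (2,4)
    t=1.9745 [x] (1,4)
    t=3.1292 [x] (0,4) — stop
  → r_6 = 3.1292
beam 7: φ=135°, α=255°
  cosα=-0.2588 sinα=-0.9659 | (3,5) | tMaxX 2.7432 tMaxY 0.7972 | tΔX 3.8637 tΔY 1.0353
    t=0.7972 [y] (3,4) — stop
  → r_7 = 0.7972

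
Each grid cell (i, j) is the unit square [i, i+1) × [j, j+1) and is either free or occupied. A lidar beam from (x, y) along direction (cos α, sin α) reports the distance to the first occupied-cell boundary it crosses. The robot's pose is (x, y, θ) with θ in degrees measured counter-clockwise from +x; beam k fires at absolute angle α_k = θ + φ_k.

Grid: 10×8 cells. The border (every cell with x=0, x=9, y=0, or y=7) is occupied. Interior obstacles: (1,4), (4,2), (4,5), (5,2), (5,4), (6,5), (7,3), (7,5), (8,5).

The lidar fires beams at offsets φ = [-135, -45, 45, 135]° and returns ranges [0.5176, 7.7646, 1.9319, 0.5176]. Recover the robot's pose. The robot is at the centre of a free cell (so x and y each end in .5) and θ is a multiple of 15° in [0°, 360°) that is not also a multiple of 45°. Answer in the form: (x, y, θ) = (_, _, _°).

(x, y, θ) = (8.5, 4.5, 240°)

Enumerate (i+0.5, j+0.5, θ) over the 39 free cells and 16 admissible headings. For each, cast all 4 beams and compare to the given ranges.
  (5.5, 1.5, 15°): beam 1 = 0.5774 ≠ 0.5176 ✗
  (8.5, 1.5, 195°): beam 1 = 1.0000 ≠ 0.5176 ✗
  (6.5, 4.5, 75°): beam 1 = 1.0000 ≠ 0.5176 ✗
  (5.5, 6.5, 150°): beam 1 = 1.9319 ≠ 0.5176 ✗
  …
  (8.5, 4.5, 240°): r_1=0.5176, r_2=7.7646, r_3=1.9319, r_4=0.5176 — all match ✓
Only this pose fits every beam.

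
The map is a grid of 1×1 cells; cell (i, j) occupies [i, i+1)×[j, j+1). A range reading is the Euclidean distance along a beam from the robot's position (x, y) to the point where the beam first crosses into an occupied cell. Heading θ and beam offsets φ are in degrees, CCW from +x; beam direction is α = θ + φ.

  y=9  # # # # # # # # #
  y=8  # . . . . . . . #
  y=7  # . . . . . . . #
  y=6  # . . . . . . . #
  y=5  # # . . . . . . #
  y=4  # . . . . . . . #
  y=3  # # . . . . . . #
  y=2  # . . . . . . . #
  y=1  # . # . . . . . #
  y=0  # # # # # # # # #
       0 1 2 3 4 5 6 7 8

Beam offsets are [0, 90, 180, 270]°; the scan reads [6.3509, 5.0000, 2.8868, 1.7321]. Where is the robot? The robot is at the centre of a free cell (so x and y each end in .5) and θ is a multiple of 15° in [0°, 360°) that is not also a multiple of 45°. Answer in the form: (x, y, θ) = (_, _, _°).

(x, y, θ) = (3.5, 6.5, 300°)

The pose lattice has 53·16 = 848 candidates. Test each by forward raycasting.
  (7.5, 5.5, 75°): beam 1 = 1.9319 ≠ 6.3509 ✗
  (6.5, 2.5, 285°): beam 1 = 1.5529 ≠ 6.3509 ✗
  (2.5, 3.5, 15°): beam 1 = 5.6940 ≠ 6.3509 ✗
  …
  (3.5, 6.5, 300°): r_1=6.3509, r_2=5.0000, r_3=2.8868, r_4=1.7321 — all match ✓
Only this pose fits every beam.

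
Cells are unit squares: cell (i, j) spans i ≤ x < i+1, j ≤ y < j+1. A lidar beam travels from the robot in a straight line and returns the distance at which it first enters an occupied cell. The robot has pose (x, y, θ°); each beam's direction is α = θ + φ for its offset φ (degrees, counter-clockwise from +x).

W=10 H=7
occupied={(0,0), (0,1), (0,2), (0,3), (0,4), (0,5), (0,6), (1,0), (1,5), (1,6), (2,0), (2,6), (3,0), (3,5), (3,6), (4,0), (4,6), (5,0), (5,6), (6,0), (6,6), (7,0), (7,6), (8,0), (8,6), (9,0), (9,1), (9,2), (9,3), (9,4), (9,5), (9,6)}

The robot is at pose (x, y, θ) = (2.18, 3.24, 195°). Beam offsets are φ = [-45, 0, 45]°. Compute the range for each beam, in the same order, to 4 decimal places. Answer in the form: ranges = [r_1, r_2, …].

ranges = [1.3625, 1.2216, 2.3600]

beam 1: φ=-45°, α=150°
  dir = (cos 150°, sin 150°) = (-0.8660, 0.5000); from cell (2,3)
  next x-line at t=0.2078, next y-line at t=1.5200; Δt_x=1.1547, Δt_y=2.0000
    x: enter (1,3) at t=0.2078
    x: enter (0,3) at t=1.3625 ← occupied
  → r_1 = 1.3625
beam 2: φ=0°, α=195°
  dir = (cos 195°, sin 195°) = (-0.9659, -0.2588); from cell (2,3)
  next x-line at t=0.1863, next y-line at t=0.9273; Δt_x=1.0353, Δt_y=3.8637
    x: enter (1,3) at t=0.1863
    y: enter (1,2) at t=0.9273
    x: enter (0,2) at t=1.2216 ← occupied
  → r_2 = 1.2216
beam 3: φ=45°, α=240°
  dir = (cos 240°, sin 240°) = (-0.5000, -0.8660); from cell (2,3)
  next x-line at t=0.3600, next y-line at t=0.2771; Δt_x=2.0000, Δt_y=1.1547
    y: enter (2,2) at t=0.2771
    x: enter (1,2) at t=0.3600
    y: enter (1,1) at t=1.4318
    x: enter (0,1) at t=2.3600 ← occupied
  → r_3 = 2.3600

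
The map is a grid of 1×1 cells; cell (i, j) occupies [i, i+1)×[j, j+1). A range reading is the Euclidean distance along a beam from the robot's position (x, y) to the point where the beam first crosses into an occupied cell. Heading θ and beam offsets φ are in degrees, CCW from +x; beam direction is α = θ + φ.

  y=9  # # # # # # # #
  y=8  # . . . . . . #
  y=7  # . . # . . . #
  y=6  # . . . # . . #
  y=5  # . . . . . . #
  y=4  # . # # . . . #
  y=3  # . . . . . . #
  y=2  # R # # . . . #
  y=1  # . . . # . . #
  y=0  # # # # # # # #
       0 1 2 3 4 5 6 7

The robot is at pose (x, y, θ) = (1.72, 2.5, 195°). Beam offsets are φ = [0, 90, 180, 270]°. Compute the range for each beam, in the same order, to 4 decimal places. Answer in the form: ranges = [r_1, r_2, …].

ranges = [0.7454, 1.5529, 0.2899, 2.7819]

beam 1: φ=0°, α=195°
  d=(-0.9659,-0.2588)  start (1,2)  tX=0.7454 tY=1.9319  stride 1/|dx|=1.0353 1/|dy|=3.8637
    cross x-line → (0,2), t=0.7454 (wall)
  → r_1 = 0.7454
beam 2: φ=90°, α=285°
  d=(0.2588,-0.9659)  start (1,2)  tX=1.0818 tY=0.5176  stride 1/|dx|=3.8637 1/|dy|=1.0353
    cross y-line → (1,1), t=0.5176
    cross x-line → (2,1), t=1.0818
    cross y-line → (2,0), t=1.5529 (wall)
  → r_2 = 1.5529
beam 3: φ=180°, α=15°
  d=(0.9659,0.2588)  start (1,2)  tX=0.2899 tY=1.9319  stride 1/|dx|=1.0353 1/|dy|=3.8637
    cross x-line → (2,2), t=0.2899 (wall)
  → r_3 = 0.2899
beam 4: φ=270°, α=105°
  d=(-0.2588,0.9659)  start (1,2)  tX=2.7819 tY=0.5176  stride 1/|dx|=3.8637 1/|dy|=1.0353
    cross y-line → (1,3), t=0.5176
    cross y-line → (1,4), t=1.5529
    cross y-line → (1,5), t=2.5882
    cross x-line → (0,5), t=2.7819 (wall)
  → r_4 = 2.7819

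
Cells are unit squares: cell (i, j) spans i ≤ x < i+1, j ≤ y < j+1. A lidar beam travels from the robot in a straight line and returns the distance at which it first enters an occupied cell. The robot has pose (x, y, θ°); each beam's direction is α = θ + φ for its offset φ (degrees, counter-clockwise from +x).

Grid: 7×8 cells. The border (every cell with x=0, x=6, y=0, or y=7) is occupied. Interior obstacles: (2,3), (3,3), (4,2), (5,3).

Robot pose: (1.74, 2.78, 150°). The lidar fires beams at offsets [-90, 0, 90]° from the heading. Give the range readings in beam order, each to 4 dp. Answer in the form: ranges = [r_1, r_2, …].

ranges = [0.5200, 0.8545, 1.4800]

beam 1: φ=-90°, α=60°
  cosα=0.5000 sinα=0.8660 | (1,2) | tMaxX 0.5200 tMaxY 0.2540 | tΔX 2.0000 tΔY 1.1547
    t=0.2540 [y] (1,3)
    t=0.5200 [x] (2,3) — stop
  → r_1 = 0.5200
beam 2: φ=0°, α=150°
  cosα=-0.8660 sinα=0.5000 | (1,2) | tMaxX 0.8545 tMaxY 0.4400 | tΔX 1.1547 tΔY 2.0000
    t=0.4400 [y] (1,3)
    t=0.8545 [x] (0,3) — stop
  → r_2 = 0.8545
beam 3: φ=90°, α=240°
  cosα=-0.5000 sinα=-0.8660 | (1,2) | tMaxX 1.4800 tMaxY 0.9007 | tΔX 2.0000 tΔY 1.1547
    t=0.9007 [y] (1,1)
    t=1.4800 [x] (0,1) — stop
  → r_3 = 1.4800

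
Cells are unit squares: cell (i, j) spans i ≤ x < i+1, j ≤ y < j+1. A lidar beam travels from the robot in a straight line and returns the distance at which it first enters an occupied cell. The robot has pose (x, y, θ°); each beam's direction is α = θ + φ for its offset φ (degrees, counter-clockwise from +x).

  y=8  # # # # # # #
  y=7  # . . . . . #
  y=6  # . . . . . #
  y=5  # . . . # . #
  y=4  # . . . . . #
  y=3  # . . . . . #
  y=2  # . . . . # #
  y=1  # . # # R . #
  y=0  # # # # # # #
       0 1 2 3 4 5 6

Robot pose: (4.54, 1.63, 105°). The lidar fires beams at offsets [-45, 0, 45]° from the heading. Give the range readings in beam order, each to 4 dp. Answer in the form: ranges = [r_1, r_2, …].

ranges = [0.9200, 6.5947, 0.6235]

beam 1: φ=-45°, α=60°
  direction (0.5000, 0.8660); cell (4,1); t to first gridline: x 0.9200, y 0.4272 (then +2.0000 / +1.1547)
    (4,2) via y @ 0.4272
    (5,2) via x @ 0.9200  # hit
  → r_1 = 0.9200
beam 2: φ=0°, α=105°
  direction (-0.2588, 0.9659); cell (4,1); t to first gridline: x 2.0864, y 0.3831 (then +3.8637 / +1.0353)
    (4,2) via y @ 0.3831
    (4,3) via y @ 1.4183
    (3,3) via x @ 2.0864
    (3,4) via y @ 2.4536
    (3,5) via y @ 3.4889
    (3,6) via y @ 4.5242
    (3,7) via y @ 5.5594
    (2,7) via x @ 5.9501
    (2,8) via y @ 6.5947  # hit
  → r_2 = 6.5947
beam 3: φ=45°, α=150°
  direction (-0.8660, 0.5000); cell (4,1); t to first gridline: x 0.6235, y 0.7400 (then +1.1547 / +2.0000)
    (3,1) via x @ 0.6235  # hit
  → r_3 = 0.6235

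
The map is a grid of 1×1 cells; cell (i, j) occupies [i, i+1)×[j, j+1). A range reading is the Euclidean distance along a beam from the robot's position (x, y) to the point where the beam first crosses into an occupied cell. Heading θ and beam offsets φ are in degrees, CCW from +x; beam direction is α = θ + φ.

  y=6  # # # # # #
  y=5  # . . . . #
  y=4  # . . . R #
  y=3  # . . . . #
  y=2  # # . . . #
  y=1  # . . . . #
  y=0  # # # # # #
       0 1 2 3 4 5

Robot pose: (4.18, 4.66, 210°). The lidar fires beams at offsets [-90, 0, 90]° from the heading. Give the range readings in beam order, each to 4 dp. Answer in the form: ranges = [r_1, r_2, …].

ranges = [1.5473, 3.3200, 1.6400]

beam 1: φ=-90°, α=120°
  direction (-0.5000, 0.8660); cell (4,4); t to first gridline: x 0.3600, y 0.3926 (then +2.0000 / +1.1547)
    (3,4) via x @ 0.3600
    (3,5) via y @ 0.3926
    (3,6) via y @ 1.5473  # hit
  → r_1 = 1.5473
beam 2: φ=0°, α=210°
  direction (-0.8660, -0.5000); cell (4,4); t to first gridline: x 0.2078, y 1.3200 (then +1.1547 / +2.0000)
    (3,4) via x @ 0.2078
    (3,3) via y @ 1.3200
    (2,3) via x @ 1.3625
    (1,3) via x @ 2.5172
    (1,2) via y @ 3.3200  # hit
  → r_2 = 3.3200
beam 3: φ=90°, α=300°
  direction (0.5000, -0.8660); cell (4,4); t to first gridline: x 1.6400, y 0.7621 (then +2.0000 / +1.1547)
    (4,3) via y @ 0.7621
    (5,3) via x @ 1.6400  # hit
  → r_3 = 1.6400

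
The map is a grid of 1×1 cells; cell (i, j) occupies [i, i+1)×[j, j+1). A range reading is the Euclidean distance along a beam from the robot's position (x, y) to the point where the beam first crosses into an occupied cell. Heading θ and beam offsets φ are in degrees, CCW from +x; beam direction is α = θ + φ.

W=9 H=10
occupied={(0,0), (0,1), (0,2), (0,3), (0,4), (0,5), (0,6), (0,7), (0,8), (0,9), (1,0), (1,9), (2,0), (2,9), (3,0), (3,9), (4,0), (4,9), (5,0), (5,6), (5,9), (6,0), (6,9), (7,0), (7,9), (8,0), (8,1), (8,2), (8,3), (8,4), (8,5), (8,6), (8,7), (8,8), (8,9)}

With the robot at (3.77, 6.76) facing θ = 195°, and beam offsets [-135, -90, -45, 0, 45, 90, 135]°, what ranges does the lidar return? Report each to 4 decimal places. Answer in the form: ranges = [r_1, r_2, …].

ranges = [2.5865, 2.3190, 3.1985, 2.8677, 5.5400, 5.9632, 1.4203]

beam 1: φ=-135°, α=60°
  d=(0.5000,0.8660)  start (3,6)  tX=0.4600 tY=0.2771  stride 1/|dx|=2.0000 1/|dy|=1.1547
    cross y-line → (3,7), t=0.2771
    cross x-line → (4,7), t=0.4600
    cross y-line → (4,8), t=1.4318
    cross x-line → (5,8), t=2.4600
    cross y-line → (5,9), t=2.5865 (wall)
  → r_1 = 2.5865
beam 2: φ=-90°, α=105°
  d=(-0.2588,0.9659)  start (3,6)  tX=2.9751 tY=0.2485  stride 1/|dx|=3.8637 1/|dy|=1.0353
    cross y-line → (3,7), t=0.2485
    cross y-line → (3,8), t=1.2837
    cross y-line → (3,9), t=2.3190 (wall)
  → r_2 = 2.3190
beam 3: φ=-45°, α=150°
  d=(-0.8660,0.5000)  start (3,6)  tX=0.8891 tY=0.4800  stride 1/|dx|=1.1547 1/|dy|=2.0000
    cross y-line → (3,7), t=0.4800
    cross x-line → (2,7), t=0.8891
    cross x-line → (1,7), t=2.0438
    cross y-line → (1,8), t=2.4800
    cross x-line → (0,8), t=3.1985 (wall)
  → r_3 = 3.1985
beam 4: φ=0°, α=195°
  d=(-0.9659,-0.2588)  start (3,6)  tX=0.7972 tY=2.9364  stride 1/|dx|=1.0353 1/|dy|=3.8637
    cross x-line → (2,6), t=0.7972
    cross x-line → (1,6), t=1.8324
    cross x-line → (0,6), t=2.8677 (wall)
  → r_4 = 2.8677
beam 5: φ=45°, α=240°
  d=(-0.5000,-0.8660)  start (3,6)  tX=1.5400 tY=0.8776  stride 1/|dx|=2.0000 1/|dy|=1.1547
    cross y-line → (3,5), t=0.8776
    cross x-line → (2,5), t=1.5400
    cross y-line → (2,4), t=2.0323
    cross y-line → (2,3), t=3.1870
    cross x-line → (1,3), t=3.5400
    cross y-line → (1,2), t=4.3417
    cross y-line → (1,1), t=5.4964
    cross x-line → (0,1), t=5.5400 (wall)
  → r_5 = 5.5400
beam 6: φ=90°, α=285°
  d=(0.2588,-0.9659)  start (3,6)  tX=0.8887 tY=0.7868  stride 1/|dx|=3.8637 1/|dy|=1.0353
    cross y-line → (3,5), t=0.7868
    cross x-line → (4,5), t=0.8887
    cross y-line → (4,4), t=1.8221
    cross y-line → (4,3), t=2.8574
    cross y-line → (4,2), t=3.8926
    cross x-line → (5,2), t=4.7524
    cross y-line → (5,1), t=4.9279
    cross y-line → (5,0), t=5.9632 (wall)
  → r_6 = 5.9632
beam 7: φ=135°, α=330°
  d=(0.8660,-0.5000)  start (3,6)  tX=0.2656 tY=1.5200  stride 1/|dx|=1.1547 1/|dy|=2.0000
    cross x-line → (4,6), t=0.2656
    cross x-line → (5,6), t=1.4203 (wall)
  → r_7 = 1.4203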